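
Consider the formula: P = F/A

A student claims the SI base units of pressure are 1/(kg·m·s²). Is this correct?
Units of each symbol in P = F/A:
  F (force): kg·m/s²
  A (area): m²  → in the denominator, contributes 1/m²

Multiplying the contributions: [kg·m/s²] · [1/m²]
Adding exponents of each base unit: kg: 1, m: -1, s: -2
SI base units of pressure: kg/(m·s²)

The claimed units 1/(kg·m·s²) (exponents kg: -1, m: -1, s: -2) do not match the derived units kg/(m·s²) (exponents kg: 1, m: -1, s: -2), so the claim is incorrect.

Answer: No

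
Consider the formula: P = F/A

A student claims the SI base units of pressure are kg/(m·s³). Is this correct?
Units of each symbol in P = F/A:
  F (force): kg·m/s²
  A (area): m²  → in the denominator, contributes 1/m²

Multiplying the contributions: [kg·m/s²] · [1/m²]
Adding exponents of each base unit: kg: 1, m: -1, s: -2
SI base units of pressure: kg/(m·s²)

The claimed units kg/(m·s³) (exponents kg: 1, m: -1, s: -3) do not match the derived units kg/(m·s²) (exponents kg: 1, m: -1, s: -2), so the claim is incorrect.

Answer: No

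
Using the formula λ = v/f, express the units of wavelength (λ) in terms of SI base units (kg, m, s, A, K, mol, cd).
Units of each symbol in λ = v/f:
  v (wave speed): m/s
  f (frequency): 1/s  → in the denominator, contributes s

Multiplying the contributions: [m/s] · [s]
Adding exponents of each base unit: m: 1
SI base units of wavelength: m

Answer: m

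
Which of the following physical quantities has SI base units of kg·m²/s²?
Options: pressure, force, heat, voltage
Checking the SI base units of each option:
  pressure (P = F/A): kg/(m·s²)  ✗
  force (F = ma): kg·m/s²  ✗
  heat (Q = mcΔT): kg·m²/s²  ✓ matches
  voltage (V = IR): kg·m²/(s³·A)  ✗

Only heat has units kg·m²/s².

Answer: heat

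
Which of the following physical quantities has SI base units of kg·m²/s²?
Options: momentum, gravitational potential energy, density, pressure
Checking the SI base units of each option:
  momentum (p = mv): kg·m/s  ✗
  gravitational potential energy (U = -GMm/r): kg·m²/s²  ✓ matches
  density (ρ = m/V): kg/m³  ✗
  pressure (P = F/A): kg/(m·s²)  ✗

Only gravitational potential energy has units kg·m²/s².

Answer: gravitational potential energy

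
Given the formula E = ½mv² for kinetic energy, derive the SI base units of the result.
Units of each symbol in E = ½mv²:
  m (mass): kg
  v (speed): m/s  → to the power 2, contributes m²/s²
  The factor ½ is dimensionless.

Multiplying the contributions: [kg] · [m²/s²]
Adding exponents of each base unit: kg: 1, m: 2, s: -2
SI base units of kinetic energy: kg·m²/s²

Answer: kg·m²/s²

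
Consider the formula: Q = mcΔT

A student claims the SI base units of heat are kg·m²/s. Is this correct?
Units of each symbol in Q = mcΔT:
  m (mass): kg
  c (specific heat capacity, in J/(kg·K)): m²/(s²·K)
  ΔT (temperature change): K

Multiplying the contributions: [kg] · [m²/(s²·K)] · [K]
Adding exponents of each base unit: kg: 1, m: 2, s: -2
SI base units of heat: kg·m²/s²

The claimed units kg·m²/s (exponents kg: 1, m: 2, s: -1) do not match the derived units kg·m²/s² (exponents kg: 1, m: 2, s: -2), so the claim is incorrect.

Answer: No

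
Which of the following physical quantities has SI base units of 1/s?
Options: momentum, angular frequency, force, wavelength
Checking the SI base units of each option:
  momentum (p = mv): kg·m/s  ✗
  angular frequency (ω = 2πf): 1/s  ✓ matches
  force (F = ma): kg·m/s²  ✗
  wavelength (λ = v/f): m  ✗

Only angular frequency has units 1/s.

Answer: angular frequency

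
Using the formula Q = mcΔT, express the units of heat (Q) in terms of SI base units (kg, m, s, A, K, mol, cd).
Units of each symbol in Q = mcΔT:
  m (mass): kg
  c (specific heat capacity, in J/(kg·K)): m²/(s²·K)
  ΔT (temperature change): K

Multiplying the contributions: [kg] · [m²/(s²·K)] · [K]
Adding exponents of each base unit: kg: 1, m: 2, s: -2
SI base units of heat: kg·m²/s²

Answer: kg·m²/s²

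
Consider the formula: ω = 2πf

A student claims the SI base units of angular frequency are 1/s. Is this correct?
Units of each symbol in ω = 2πf:
  f (frequency): 1/s
  The factor 2π is dimensionless.

Multiplying the contributions: [1/s]
Adding exponents of each base unit: s: -1
SI base units of angular frequency: 1/s

The claimed units 1/s match the derived units, so the claim is correct.

Answer: Yes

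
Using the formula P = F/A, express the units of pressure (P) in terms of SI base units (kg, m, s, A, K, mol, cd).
Units of each symbol in P = F/A:
  F (force): kg·m/s²
  A (area): m²  → in the denominator, contributes 1/m²

Multiplying the contributions: [kg·m/s²] · [1/m²]
Adding exponents of each base unit: kg: 1, m: -1, s: -2
SI base units of pressure: kg/(m·s²)

Answer: kg/(m·s²)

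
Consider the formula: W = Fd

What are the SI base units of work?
Units of each symbol in W = Fd:
  F (force): kg·m/s²
  d (displacement): m

Multiplying the contributions: [kg·m/s²] · [m]
Adding exponents of each base unit: kg: 1, m: 2, s: -2
SI base units of work: kg·m²/s²

Answer: kg·m²/s²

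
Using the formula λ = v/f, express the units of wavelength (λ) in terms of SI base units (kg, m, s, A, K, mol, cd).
Units of each symbol in λ = v/f:
  v (wave speed): m/s
  f (frequency): 1/s  → in the denominator, contributes s

Multiplying the contributions: [m/s] · [s]
Adding exponents of each base unit: m: 1
SI base units of wavelength: m

Answer: m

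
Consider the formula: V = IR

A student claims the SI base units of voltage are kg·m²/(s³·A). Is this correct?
Units of each symbol in V = IR:
  I (current): A
  R (resistance, in ohms): kg·m²/(s³·A²)

Multiplying the contributions: [A] · [kg·m²/(s³·A²)]
Adding exponents of each base unit: kg: 1, m: 2, s: -3, A: -1
SI base units of voltage: kg·m²/(s³·A)

The claimed units kg·m²/(s³·A) match the derived units, so the claim is correct.

Answer: Yes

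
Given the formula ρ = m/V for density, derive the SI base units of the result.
Units of each symbol in ρ = m/V:
  m (mass): kg
  V (volume): m³  → in the denominator, contributes 1/m³

Multiplying the contributions: [kg] · [1/m³]
Adding exponents of each base unit: kg: 1, m: -3
SI base units of density: kg/m³

Answer: kg/m³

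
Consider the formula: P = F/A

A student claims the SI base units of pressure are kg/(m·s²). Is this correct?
Units of each symbol in P = F/A:
  F (force): kg·m/s²
  A (area): m²  → in the denominator, contributes 1/m²

Multiplying the contributions: [kg·m/s²] · [1/m²]
Adding exponents of each base unit: kg: 1, m: -1, s: -2
SI base units of pressure: kg/(m·s²)

The claimed units kg/(m·s²) match the derived units, so the claim is correct.

Answer: Yes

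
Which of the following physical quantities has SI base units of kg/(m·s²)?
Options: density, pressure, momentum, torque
Checking the SI base units of each option:
  density (ρ = m/V): kg/m³  ✗
  pressure (P = F/A): kg/(m·s²)  ✓ matches
  momentum (p = mv): kg·m/s  ✗
  torque (τ = Fr): kg·m²/s²  ✗

Only pressure has units kg/(m·s²).

Answer: pressure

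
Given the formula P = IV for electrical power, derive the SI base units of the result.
Units of each symbol in P = IV:
  I (current): A
  V (voltage, in volts): kg·m²/(s³·A)

Multiplying the contributions: [A] · [kg·m²/(s³·A)]
Adding exponents of each base unit: kg: 1, m: 2, s: -3
SI base units of electrical power: kg·m²/s³

Answer: kg·m²/s³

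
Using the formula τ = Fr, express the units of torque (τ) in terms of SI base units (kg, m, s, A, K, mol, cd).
Units of each symbol in τ = Fr:
  F (force): kg·m/s²
  r (lever arm): m

Multiplying the contributions: [kg·m/s²] · [m]
Adding exponents of each base unit: kg: 1, m: 2, s: -2
SI base units of torque: kg·m²/s²

Answer: kg·m²/s²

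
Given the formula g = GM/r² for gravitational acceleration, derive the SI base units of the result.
Units of each symbol in g = GM/r²:
  G (gravitational constant): m³/(kg·s²)
  M (mass): kg
  r (distance): m  → to the power 2 in the denominator, contributes 1/m²

Multiplying the contributions: [m³/(kg·s²)] · [kg] · [1/m²]
Adding exponents of each base unit: m: 1, s: -2
SI base units of gravitational acceleration: m/s²

Answer: m/s²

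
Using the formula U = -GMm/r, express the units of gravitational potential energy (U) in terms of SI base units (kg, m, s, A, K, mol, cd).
Units of each symbol in U = -GMm/r:
  G (gravitational constant): m³/(kg·s²)
  M (mass): kg
  m (mass): kg
  r (distance): m  → in the denominator, contributes 1/m
  The minus sign does not affect the units.

Multiplying the contributions: [m³/(kg·s²)] · [kg] · [kg] · [1/m]
Adding exponents of each base unit: kg: 1, m: 2, s: -2
SI base units of gravitational potential energy: kg·m²/s²

Answer: kg·m²/s²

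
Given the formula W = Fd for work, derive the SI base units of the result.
Units of each symbol in W = Fd:
  F (force): kg·m/s²
  d (displacement): m

Multiplying the contributions: [kg·m/s²] · [m]
Adding exponents of each base unit: kg: 1, m: 2, s: -2
SI base units of work: kg·m²/s²

Answer: kg·m²/s²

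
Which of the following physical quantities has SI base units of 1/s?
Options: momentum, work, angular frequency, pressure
Checking the SI base units of each option:
  momentum (p = mv): kg·m/s  ✗
  work (W = Fd): kg·m²/s²  ✗
  angular frequency (ω = 2πf): 1/s  ✓ matches
  pressure (P = F/A): kg/(m·s²)  ✗

Only angular frequency has units 1/s.

Answer: angular frequency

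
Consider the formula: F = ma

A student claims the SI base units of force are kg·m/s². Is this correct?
Units of each symbol in F = ma:
  m (mass): kg
  a (acceleration): m/s²

Multiplying the contributions: [kg] · [m/s²]
Adding exponents of each base unit: kg: 1, m: 1, s: -2
SI base units of force: kg·m/s²

The claimed units kg·m/s² match the derived units, so the claim is correct.

Answer: Yes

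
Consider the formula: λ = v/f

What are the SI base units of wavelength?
Units of each symbol in λ = v/f:
  v (wave speed): m/s
  f (frequency): 1/s  → in the denominator, contributes s

Multiplying the contributions: [m/s] · [s]
Adding exponents of each base unit: m: 1
SI base units of wavelength: m

Answer: m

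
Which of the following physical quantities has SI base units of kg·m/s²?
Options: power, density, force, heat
Checking the SI base units of each option:
  power (P = W/t): kg·m²/s³  ✗
  density (ρ = m/V): kg/m³  ✗
  force (F = ma): kg·m/s²  ✓ matches
  heat (Q = mcΔT): kg·m²/s²  ✗

Only force has units kg·m/s².

Answer: force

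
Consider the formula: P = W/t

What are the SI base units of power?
Units of each symbol in P = W/t:
  W (work): kg·m²/s²
  t (time): s  → in the denominator, contributes 1/s

Multiplying the contributions: [kg·m²/s²] · [1/s]
Adding exponents of each base unit: kg: 1, m: 2, s: -3
SI base units of power: kg·m²/s³

Answer: kg·m²/s³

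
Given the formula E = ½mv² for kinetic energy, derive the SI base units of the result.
Units of each symbol in E = ½mv²:
  m (mass): kg
  v (speed): m/s  → to the power 2, contributes m²/s²
  The factor ½ is dimensionless.

Multiplying the contributions: [kg] · [m²/s²]
Adding exponents of each base unit: kg: 1, m: 2, s: -2
SI base units of kinetic energy: kg·m²/s²

Answer: kg·m²/s²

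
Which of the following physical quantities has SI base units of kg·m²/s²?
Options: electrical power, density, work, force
Checking the SI base units of each option:
  electrical power (P = IV): kg·m²/s³  ✗
  density (ρ = m/V): kg/m³  ✗
  work (W = Fd): kg·m²/s²  ✓ matches
  force (F = ma): kg·m/s²  ✗

Only work has units kg·m²/s².

Answer: work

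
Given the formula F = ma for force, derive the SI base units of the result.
Units of each symbol in F = ma:
  m (mass): kg
  a (acceleration): m/s²

Multiplying the contributions: [kg] · [m/s²]
Adding exponents of each base unit: kg: 1, m: 1, s: -2
SI base units of force: kg·m/s²

Answer: kg·m/s²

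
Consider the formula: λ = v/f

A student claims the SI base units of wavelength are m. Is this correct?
Units of each symbol in λ = v/f:
  v (wave speed): m/s
  f (frequency): 1/s  → in the denominator, contributes s

Multiplying the contributions: [m/s] · [s]
Adding exponents of each base unit: m: 1
SI base units of wavelength: m

The claimed units m match the derived units, so the claim is correct.

Answer: Yes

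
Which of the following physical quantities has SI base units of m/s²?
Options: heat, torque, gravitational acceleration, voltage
Checking the SI base units of each option:
  heat (Q = mcΔT): kg·m²/s²  ✗
  torque (τ = Fr): kg·m²/s²  ✗
  gravitational acceleration (g = GM/r²): m/s²  ✓ matches
  voltage (V = IR): kg·m²/(s³·A)  ✗

Only gravitational acceleration has units m/s².

Answer: gravitational acceleration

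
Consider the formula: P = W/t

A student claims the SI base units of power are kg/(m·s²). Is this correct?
Units of each symbol in P = W/t:
  W (work): kg·m²/s²
  t (time): s  → in the denominator, contributes 1/s

Multiplying the contributions: [kg·m²/s²] · [1/s]
Adding exponents of each base unit: kg: 1, m: 2, s: -3
SI base units of power: kg·m²/s³

The claimed units kg/(m·s²) (exponents kg: 1, m: -1, s: -2) do not match the derived units kg·m²/s³ (exponents kg: 1, m: 2, s: -3), so the claim is incorrect.

Answer: No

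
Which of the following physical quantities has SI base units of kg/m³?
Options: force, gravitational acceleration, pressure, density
Checking the SI base units of each option:
  force (F = ma): kg·m/s²  ✗
  gravitational acceleration (g = GM/r²): m/s²  ✗
  pressure (P = F/A): kg/(m·s²)  ✗
  density (ρ = m/V): kg/m³  ✓ matches

Only density has units kg/m³.

Answer: density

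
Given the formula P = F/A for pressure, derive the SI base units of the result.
Units of each symbol in P = F/A:
  F (force): kg·m/s²
  A (area): m²  → in the denominator, contributes 1/m²

Multiplying the contributions: [kg·m/s²] · [1/m²]
Adding exponents of each base unit: kg: 1, m: -1, s: -2
SI base units of pressure: kg/(m·s²)

Answer: kg/(m·s²)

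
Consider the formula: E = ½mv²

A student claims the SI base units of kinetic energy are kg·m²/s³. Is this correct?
Units of each symbol in E = ½mv²:
  m (mass): kg
  v (speed): m/s  → to the power 2, contributes m²/s²
  The factor ½ is dimensionless.

Multiplying the contributions: [kg] · [m²/s²]
Adding exponents of each base unit: kg: 1, m: 2, s: -2
SI base units of kinetic energy: kg·m²/s²

The claimed units kg·m²/s³ (exponents kg: 1, m: 2, s: -3) do not match the derived units kg·m²/s² (exponents kg: 1, m: 2, s: -2), so the claim is incorrect.

Answer: No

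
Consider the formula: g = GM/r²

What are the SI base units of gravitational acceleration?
Units of each symbol in g = GM/r²:
  G (gravitational constant): m³/(kg·s²)
  M (mass): kg
  r (distance): m  → to the power 2 in the denominator, contributes 1/m²

Multiplying the contributions: [m³/(kg·s²)] · [kg] · [1/m²]
Adding exponents of each base unit: m: 1, s: -2
SI base units of gravitational acceleration: m/s²

Answer: m/s²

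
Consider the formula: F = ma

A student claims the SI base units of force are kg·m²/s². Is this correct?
Units of each symbol in F = ma:
  m (mass): kg
  a (acceleration): m/s²

Multiplying the contributions: [kg] · [m/s²]
Adding exponents of each base unit: kg: 1, m: 1, s: -2
SI base units of force: kg·m/s²

The claimed units kg·m²/s² (exponents kg: 1, m: 2, s: -2) do not match the derived units kg·m/s² (exponents kg: 1, m: 1, s: -2), so the claim is incorrect.

Answer: No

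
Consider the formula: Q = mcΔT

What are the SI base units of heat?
Units of each symbol in Q = mcΔT:
  m (mass): kg
  c (specific heat capacity, in J/(kg·K)): m²/(s²·K)
  ΔT (temperature change): K

Multiplying the contributions: [kg] · [m²/(s²·K)] · [K]
Adding exponents of each base unit: kg: 1, m: 2, s: -2
SI base units of heat: kg·m²/s²

Answer: kg·m²/s²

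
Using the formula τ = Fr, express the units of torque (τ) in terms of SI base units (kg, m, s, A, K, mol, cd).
Units of each symbol in τ = Fr:
  F (force): kg·m/s²
  r (lever arm): m

Multiplying the contributions: [kg·m/s²] · [m]
Adding exponents of each base unit: kg: 1, m: 2, s: -2
SI base units of torque: kg·m²/s²

Answer: kg·m²/s²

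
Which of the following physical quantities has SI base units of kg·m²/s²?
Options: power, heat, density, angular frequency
Checking the SI base units of each option:
  power (P = W/t): kg·m²/s³  ✗
  heat (Q = mcΔT): kg·m²/s²  ✓ matches
  density (ρ = m/V): kg/m³  ✗
  angular frequency (ω = 2πf): 1/s  ✗

Only heat has units kg·m²/s².

Answer: heat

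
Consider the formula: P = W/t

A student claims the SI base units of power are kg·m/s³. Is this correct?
Units of each symbol in P = W/t:
  W (work): kg·m²/s²
  t (time): s  → in the denominator, contributes 1/s

Multiplying the contributions: [kg·m²/s²] · [1/s]
Adding exponents of each base unit: kg: 1, m: 2, s: -3
SI base units of power: kg·m²/s³

The claimed units kg·m/s³ (exponents kg: 1, m: 1, s: -3) do not match the derived units kg·m²/s³ (exponents kg: 1, m: 2, s: -3), so the claim is incorrect.

Answer: No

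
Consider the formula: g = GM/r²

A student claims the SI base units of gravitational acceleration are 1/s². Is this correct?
Units of each symbol in g = GM/r²:
  G (gravitational constant): m³/(kg·s²)
  M (mass): kg
  r (distance): m  → to the power 2 in the denominator, contributes 1/m²

Multiplying the contributions: [m³/(kg·s²)] · [kg] · [1/m²]
Adding exponents of each base unit: m: 1, s: -2
SI base units of gravitational acceleration: m/s²

The claimed units 1/s² (exponents s: -2) do not match the derived units m/s² (exponents m: 1, s: -2), so the claim is incorrect.

Answer: No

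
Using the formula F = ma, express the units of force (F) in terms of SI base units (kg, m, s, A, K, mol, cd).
Units of each symbol in F = ma:
  m (mass): kg
  a (acceleration): m/s²

Multiplying the contributions: [kg] · [m/s²]
Adding exponents of each base unit: kg: 1, m: 1, s: -2
SI base units of force: kg·m/s²

Answer: kg·m/s²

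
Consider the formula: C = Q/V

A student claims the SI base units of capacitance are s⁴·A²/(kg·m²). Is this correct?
Units of each symbol in C = Q/V:
  Q (charge, in coulombs): s·A
  V (voltage, in volts): kg·m²/(s³·A)  → in the denominator, contributes s³·A/(kg·m²)

Multiplying the contributions: [s·A] · [s³·A/(kg·m²)]
Adding exponents of each base unit: kg: -1, m: -2, s: 4, A: 2
SI base units of capacitance: s⁴·A²/(kg·m²)

The claimed units s⁴·A²/(kg·m²) match the derived units, so the claim is correct.

Answer: Yes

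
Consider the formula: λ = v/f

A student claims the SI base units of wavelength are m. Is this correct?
Units of each symbol in λ = v/f:
  v (wave speed): m/s
  f (frequency): 1/s  → in the denominator, contributes s

Multiplying the contributions: [m/s] · [s]
Adding exponents of each base unit: m: 1
SI base units of wavelength: m

The claimed units m match the derived units, so the claim is correct.

Answer: Yes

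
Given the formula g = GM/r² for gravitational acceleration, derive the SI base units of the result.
Units of each symbol in g = GM/r²:
  G (gravitational constant): m³/(kg·s²)
  M (mass): kg
  r (distance): m  → to the power 2 in the denominator, contributes 1/m²

Multiplying the contributions: [m³/(kg·s²)] · [kg] · [1/m²]
Adding exponents of each base unit: m: 1, s: -2
SI base units of gravitational acceleration: m/s²

Answer: m/s²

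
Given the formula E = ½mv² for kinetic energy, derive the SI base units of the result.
Units of each symbol in E = ½mv²:
  m (mass): kg
  v (speed): m/s  → to the power 2, contributes m²/s²
  The factor ½ is dimensionless.

Multiplying the contributions: [kg] · [m²/s²]
Adding exponents of each base unit: kg: 1, m: 2, s: -2
SI base units of kinetic energy: kg·m²/s²

Answer: kg·m²/s²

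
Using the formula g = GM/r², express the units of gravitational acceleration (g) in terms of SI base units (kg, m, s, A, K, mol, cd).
Units of each symbol in g = GM/r²:
  G (gravitational constant): m³/(kg·s²)
  M (mass): kg
  r (distance): m  → to the power 2 in the denominator, contributes 1/m²

Multiplying the contributions: [m³/(kg·s²)] · [kg] · [1/m²]
Adding exponents of each base unit: m: 1, s: -2
SI base units of gravitational acceleration: m/s²

Answer: m/s²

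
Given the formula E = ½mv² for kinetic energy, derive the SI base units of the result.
Units of each symbol in E = ½mv²:
  m (mass): kg
  v (speed): m/s  → to the power 2, contributes m²/s²
  The factor ½ is dimensionless.

Multiplying the contributions: [kg] · [m²/s²]
Adding exponents of each base unit: kg: 1, m: 2, s: -2
SI base units of kinetic energy: kg·m²/s²

Answer: kg·m²/s²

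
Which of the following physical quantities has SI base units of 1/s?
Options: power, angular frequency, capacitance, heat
Checking the SI base units of each option:
  power (P = W/t): kg·m²/s³  ✗
  angular frequency (ω = 2πf): 1/s  ✓ matches
  capacitance (C = Q/V): s⁴·A²/(kg·m²)  ✗
  heat (Q = mcΔT): kg·m²/s²  ✗

Only angular frequency has units 1/s.

Answer: angular frequency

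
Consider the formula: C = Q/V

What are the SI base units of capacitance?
Units of each symbol in C = Q/V:
  Q (charge, in coulombs): s·A
  V (voltage, in volts): kg·m²/(s³·A)  → in the denominator, contributes s³·A/(kg·m²)

Multiplying the contributions: [s·A] · [s³·A/(kg·m²)]
Adding exponents of each base unit: kg: -1, m: -2, s: 4, A: 2
SI base units of capacitance: s⁴·A²/(kg·m²)

Answer: s⁴·A²/(kg·m²)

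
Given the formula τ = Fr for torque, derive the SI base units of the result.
Units of each symbol in τ = Fr:
  F (force): kg·m/s²
  r (lever arm): m

Multiplying the contributions: [kg·m/s²] · [m]
Adding exponents of each base unit: kg: 1, m: 2, s: -2
SI base units of torque: kg·m²/s²

Answer: kg·m²/s²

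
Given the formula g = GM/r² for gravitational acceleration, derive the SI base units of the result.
Units of each symbol in g = GM/r²:
  G (gravitational constant): m³/(kg·s²)
  M (mass): kg
  r (distance): m  → to the power 2 in the denominator, contributes 1/m²

Multiplying the contributions: [m³/(kg·s²)] · [kg] · [1/m²]
Adding exponents of each base unit: m: 1, s: -2
SI base units of gravitational acceleration: m/s²

Answer: m/s²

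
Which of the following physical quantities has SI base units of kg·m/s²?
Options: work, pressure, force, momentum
Checking the SI base units of each option:
  work (W = Fd): kg·m²/s²  ✗
  pressure (P = F/A): kg/(m·s²)  ✗
  force (F = ma): kg·m/s²  ✓ matches
  momentum (p = mv): kg·m/s  ✗

Only force has units kg·m/s².

Answer: force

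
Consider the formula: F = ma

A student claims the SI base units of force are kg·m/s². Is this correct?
Units of each symbol in F = ma:
  m (mass): kg
  a (acceleration): m/s²

Multiplying the contributions: [kg] · [m/s²]
Adding exponents of each base unit: kg: 1, m: 1, s: -2
SI base units of force: kg·m/s²

The claimed units kg·m/s² match the derived units, so the claim is correct.

Answer: Yes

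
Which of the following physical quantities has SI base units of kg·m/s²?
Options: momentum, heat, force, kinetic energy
Checking the SI base units of each option:
  momentum (p = mv): kg·m/s  ✗
  heat (Q = mcΔT): kg·m²/s²  ✗
  force (F = ma): kg·m/s²  ✓ matches
  kinetic energy (E = ½mv²): kg·m²/s²  ✗

Only force has units kg·m/s².

Answer: force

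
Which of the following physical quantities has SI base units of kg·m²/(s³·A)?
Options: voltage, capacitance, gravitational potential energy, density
Checking the SI base units of each option:
  voltage (V = IR): kg·m²/(s³·A)  ✓ matches
  capacitance (C = Q/V): s⁴·A²/(kg·m²)  ✗
  gravitational potential energy (U = -GMm/r): kg·m²/s²  ✗
  density (ρ = m/V): kg/m³  ✗

Only voltage has units kg·m²/(s³·A).

Answer: voltage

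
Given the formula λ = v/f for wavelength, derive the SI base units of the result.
Units of each symbol in λ = v/f:
  v (wave speed): m/s
  f (frequency): 1/s  → in the denominator, contributes s

Multiplying the contributions: [m/s] · [s]
Adding exponents of each base unit: m: 1
SI base units of wavelength: m

Answer: m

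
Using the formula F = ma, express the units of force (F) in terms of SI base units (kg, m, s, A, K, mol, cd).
Units of each symbol in F = ma:
  m (mass): kg
  a (acceleration): m/s²

Multiplying the contributions: [kg] · [m/s²]
Adding exponents of each base unit: kg: 1, m: 1, s: -2
SI base units of force: kg·m/s²

Answer: kg·m/s²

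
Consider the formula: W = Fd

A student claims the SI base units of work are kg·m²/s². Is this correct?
Units of each symbol in W = Fd:
  F (force): kg·m/s²
  d (displacement): m

Multiplying the contributions: [kg·m/s²] · [m]
Adding exponents of each base unit: kg: 1, m: 2, s: -2
SI base units of work: kg·m²/s²

The claimed units kg·m²/s² match the derived units, so the claim is correct.

Answer: Yes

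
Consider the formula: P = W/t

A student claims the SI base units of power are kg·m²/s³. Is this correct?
Units of each symbol in P = W/t:
  W (work): kg·m²/s²
  t (time): s  → in the denominator, contributes 1/s

Multiplying the contributions: [kg·m²/s²] · [1/s]
Adding exponents of each base unit: kg: 1, m: 2, s: -3
SI base units of power: kg·m²/s³

The claimed units kg·m²/s³ match the derived units, so the claim is correct.

Answer: Yes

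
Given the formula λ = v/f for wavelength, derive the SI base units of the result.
Units of each symbol in λ = v/f:
  v (wave speed): m/s
  f (frequency): 1/s  → in the denominator, contributes s

Multiplying the contributions: [m/s] · [s]
Adding exponents of each base unit: m: 1
SI base units of wavelength: m

Answer: m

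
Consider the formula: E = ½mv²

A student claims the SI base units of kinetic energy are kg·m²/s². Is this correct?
Units of each symbol in E = ½mv²:
  m (mass): kg
  v (speed): m/s  → to the power 2, contributes m²/s²
  The factor ½ is dimensionless.

Multiplying the contributions: [kg] · [m²/s²]
Adding exponents of each base unit: kg: 1, m: 2, s: -2
SI base units of kinetic energy: kg·m²/s²

The claimed units kg·m²/s² match the derived units, so the claim is correct.

Answer: Yes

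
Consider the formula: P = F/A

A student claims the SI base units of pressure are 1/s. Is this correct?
Units of each symbol in P = F/A:
  F (force): kg·m/s²
  A (area): m²  → in the denominator, contributes 1/m²

Multiplying the contributions: [kg·m/s²] · [1/m²]
Adding exponents of each base unit: kg: 1, m: -1, s: -2
SI base units of pressure: kg/(m·s²)

The claimed units 1/s (exponents s: -1) do not match the derived units kg/(m·s²) (exponents kg: 1, m: -1, s: -2), so the claim is incorrect.

Answer: No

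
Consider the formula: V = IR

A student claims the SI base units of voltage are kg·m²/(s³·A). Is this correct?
Units of each symbol in V = IR:
  I (current): A
  R (resistance, in ohms): kg·m²/(s³·A²)

Multiplying the contributions: [A] · [kg·m²/(s³·A²)]
Adding exponents of each base unit: kg: 1, m: 2, s: -3, A: -1
SI base units of voltage: kg·m²/(s³·A)

The claimed units kg·m²/(s³·A) match the derived units, so the claim is correct.

Answer: Yes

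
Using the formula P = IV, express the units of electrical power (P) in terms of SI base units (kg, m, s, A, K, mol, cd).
Units of each symbol in P = IV:
  I (current): A
  V (voltage, in volts): kg·m²/(s³·A)

Multiplying the contributions: [A] · [kg·m²/(s³·A)]
Adding exponents of each base unit: kg: 1, m: 2, s: -3
SI base units of electrical power: kg·m²/s³

Answer: kg·m²/s³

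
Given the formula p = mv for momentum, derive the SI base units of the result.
Units of each symbol in p = mv:
  m (mass): kg
  v (velocity): m/s

Multiplying the contributions: [kg] · [m/s]
Adding exponents of each base unit: kg: 1, m: 1, s: -1
SI base units of momentum: kg·m/s

Answer: kg·m/s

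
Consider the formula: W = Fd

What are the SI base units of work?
Units of each symbol in W = Fd:
  F (force): kg·m/s²
  d (displacement): m

Multiplying the contributions: [kg·m/s²] · [m]
Adding exponents of each base unit: kg: 1, m: 2, s: -2
SI base units of work: kg·m²/s²

Answer: kg·m²/s²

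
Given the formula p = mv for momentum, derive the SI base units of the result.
Units of each symbol in p = mv:
  m (mass): kg
  v (velocity): m/s

Multiplying the contributions: [kg] · [m/s]
Adding exponents of each base unit: kg: 1, m: 1, s: -1
SI base units of momentum: kg·m/s

Answer: kg·m/s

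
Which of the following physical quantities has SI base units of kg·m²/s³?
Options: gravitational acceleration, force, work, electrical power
Checking the SI base units of each option:
  gravitational acceleration (g = GM/r²): m/s²  ✗
  force (F = ma): kg·m/s²  ✗
  work (W = Fd): kg·m²/s²  ✗
  electrical power (P = IV): kg·m²/s³  ✓ matches

Only electrical power has units kg·m²/s³.

Answer: electrical power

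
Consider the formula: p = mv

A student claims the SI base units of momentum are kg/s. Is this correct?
Units of each symbol in p = mv:
  m (mass): kg
  v (velocity): m/s

Multiplying the contributions: [kg] · [m/s]
Adding exponents of each base unit: kg: 1, m: 1, s: -1
SI base units of momentum: kg·m/s

The claimed units kg/s (exponents kg: 1, s: -1) do not match the derived units kg·m/s (exponents kg: 1, m: 1, s: -1), so the claim is incorrect.

Answer: No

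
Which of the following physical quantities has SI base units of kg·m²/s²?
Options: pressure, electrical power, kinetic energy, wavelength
Checking the SI base units of each option:
  pressure (P = F/A): kg/(m·s²)  ✗
  electrical power (P = IV): kg·m²/s³  ✗
  kinetic energy (E = ½mv²): kg·m²/s²  ✓ matches
  wavelength (λ = v/f): m  ✗

Only kinetic energy has units kg·m²/s².

Answer: kinetic energy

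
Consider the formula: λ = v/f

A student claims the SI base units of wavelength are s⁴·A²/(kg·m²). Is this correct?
Units of each symbol in λ = v/f:
  v (wave speed): m/s
  f (frequency): 1/s  → in the denominator, contributes s

Multiplying the contributions: [m/s] · [s]
Adding exponents of each base unit: m: 1
SI base units of wavelength: m

The claimed units s⁴·A²/(kg·m²) (exponents kg: -1, m: -2, s: 4, A: 2) do not match the derived units m (exponents m: 1), so the claim is incorrect.

Answer: No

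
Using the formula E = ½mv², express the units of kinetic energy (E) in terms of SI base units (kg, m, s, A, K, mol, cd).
Units of each symbol in E = ½mv²:
  m (mass): kg
  v (speed): m/s  → to the power 2, contributes m²/s²
  The factor ½ is dimensionless.

Multiplying the contributions: [kg] · [m²/s²]
Adding exponents of each base unit: kg: 1, m: 2, s: -2
SI base units of kinetic energy: kg·m²/s²

Answer: kg·m²/s²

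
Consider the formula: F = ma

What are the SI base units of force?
Units of each symbol in F = ma:
  m (mass): kg
  a (acceleration): m/s²

Multiplying the contributions: [kg] · [m/s²]
Adding exponents of each base unit: kg: 1, m: 1, s: -2
SI base units of force: kg·m/s²

Answer: kg·m/s²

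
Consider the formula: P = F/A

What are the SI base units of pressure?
Units of each symbol in P = F/A:
  F (force): kg·m/s²
  A (area): m²  → in the denominator, contributes 1/m²

Multiplying the contributions: [kg·m/s²] · [1/m²]
Adding exponents of each base unit: kg: 1, m: -1, s: -2
SI base units of pressure: kg/(m·s²)

Answer: kg/(m·s²)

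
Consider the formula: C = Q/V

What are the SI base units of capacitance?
Units of each symbol in C = Q/V:
  Q (charge, in coulombs): s·A
  V (voltage, in volts): kg·m²/(s³·A)  → in the denominator, contributes s³·A/(kg·m²)

Multiplying the contributions: [s·A] · [s³·A/(kg·m²)]
Adding exponents of each base unit: kg: -1, m: -2, s: 4, A: 2
SI base units of capacitance: s⁴·A²/(kg·m²)

Answer: s⁴·A²/(kg·m²)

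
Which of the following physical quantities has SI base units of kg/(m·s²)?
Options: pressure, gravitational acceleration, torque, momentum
Checking the SI base units of each option:
  pressure (P = F/A): kg/(m·s²)  ✓ matches
  gravitational acceleration (g = GM/r²): m/s²  ✗
  torque (τ = Fr): kg·m²/s²  ✗
  momentum (p = mv): kg·m/s  ✗

Only pressure has units kg/(m·s²).

Answer: pressure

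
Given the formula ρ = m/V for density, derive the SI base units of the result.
Units of each symbol in ρ = m/V:
  m (mass): kg
  V (volume): m³  → in the denominator, contributes 1/m³

Multiplying the contributions: [kg] · [1/m³]
Adding exponents of each base unit: kg: 1, m: -3
SI base units of density: kg/m³

Answer: kg/m³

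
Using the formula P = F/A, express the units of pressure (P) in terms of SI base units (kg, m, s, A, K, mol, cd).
Units of each symbol in P = F/A:
  F (force): kg·m/s²
  A (area): m²  → in the denominator, contributes 1/m²

Multiplying the contributions: [kg·m/s²] · [1/m²]
Adding exponents of each base unit: kg: 1, m: -1, s: -2
SI base units of pressure: kg/(m·s²)

Answer: kg/(m·s²)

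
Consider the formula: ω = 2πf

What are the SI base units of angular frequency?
Units of each symbol in ω = 2πf:
  f (frequency): 1/s
  The factor 2π is dimensionless.

Multiplying the contributions: [1/s]
Adding exponents of each base unit: s: -1
SI base units of angular frequency: 1/s

Answer: 1/s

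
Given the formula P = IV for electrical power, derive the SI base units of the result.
Units of each symbol in P = IV:
  I (current): A
  V (voltage, in volts): kg·m²/(s³·A)

Multiplying the contributions: [A] · [kg·m²/(s³·A)]
Adding exponents of each base unit: kg: 1, m: 2, s: -3
SI base units of electrical power: kg·m²/s³

Answer: kg·m²/s³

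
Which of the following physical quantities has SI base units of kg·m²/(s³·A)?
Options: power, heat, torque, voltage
Checking the SI base units of each option:
  power (P = W/t): kg·m²/s³  ✗
  heat (Q = mcΔT): kg·m²/s²  ✗
  torque (τ = Fr): kg·m²/s²  ✗
  voltage (V = IR): kg·m²/(s³·A)  ✓ matches

Only voltage has units kg·m²/(s³·A).

Answer: voltage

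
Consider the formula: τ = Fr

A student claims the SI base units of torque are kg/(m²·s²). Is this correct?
Units of each symbol in τ = Fr:
  F (force): kg·m/s²
  r (lever arm): m

Multiplying the contributions: [kg·m/s²] · [m]
Adding exponents of each base unit: kg: 1, m: 2, s: -2
SI base units of torque: kg·m²/s²

The claimed units kg/(m²·s²) (exponents kg: 1, m: -2, s: -2) do not match the derived units kg·m²/s² (exponents kg: 1, m: 2, s: -2), so the claim is incorrect.

Answer: No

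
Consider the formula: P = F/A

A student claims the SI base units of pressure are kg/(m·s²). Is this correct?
Units of each symbol in P = F/A:
  F (force): kg·m/s²
  A (area): m²  → in the denominator, contributes 1/m²

Multiplying the contributions: [kg·m/s²] · [1/m²]
Adding exponents of each base unit: kg: 1, m: -1, s: -2
SI base units of pressure: kg/(m·s²)

The claimed units kg/(m·s²) match the derived units, so the claim is correct.

Answer: Yes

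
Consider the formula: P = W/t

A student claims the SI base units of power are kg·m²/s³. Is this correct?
Units of each symbol in P = W/t:
  W (work): kg·m²/s²
  t (time): s  → in the denominator, contributes 1/s

Multiplying the contributions: [kg·m²/s²] · [1/s]
Adding exponents of each base unit: kg: 1, m: 2, s: -3
SI base units of power: kg·m²/s³

The claimed units kg·m²/s³ match the derived units, so the claim is correct.

Answer: Yes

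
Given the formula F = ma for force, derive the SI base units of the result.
Units of each symbol in F = ma:
  m (mass): kg
  a (acceleration): m/s²

Multiplying the contributions: [kg] · [m/s²]
Adding exponents of each base unit: kg: 1, m: 1, s: -2
SI base units of force: kg·m/s²

Answer: kg·m/s²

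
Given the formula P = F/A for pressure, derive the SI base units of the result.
Units of each symbol in P = F/A:
  F (force): kg·m/s²
  A (area): m²  → in the denominator, contributes 1/m²

Multiplying the contributions: [kg·m/s²] · [1/m²]
Adding exponents of each base unit: kg: 1, m: -1, s: -2
SI base units of pressure: kg/(m·s²)

Answer: kg/(m·s²)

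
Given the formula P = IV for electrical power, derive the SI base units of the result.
Units of each symbol in P = IV:
  I (current): A
  V (voltage, in volts): kg·m²/(s³·A)

Multiplying the contributions: [A] · [kg·m²/(s³·A)]
Adding exponents of each base unit: kg: 1, m: 2, s: -3
SI base units of electrical power: kg·m²/s³

Answer: kg·m²/s³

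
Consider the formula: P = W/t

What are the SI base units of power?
Units of each symbol in P = W/t:
  W (work): kg·m²/s²
  t (time): s  → in the denominator, contributes 1/s

Multiplying the contributions: [kg·m²/s²] · [1/s]
Adding exponents of each base unit: kg: 1, m: 2, s: -3
SI base units of power: kg·m²/s³

Answer: kg·m²/s³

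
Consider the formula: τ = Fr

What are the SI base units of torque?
Units of each symbol in τ = Fr:
  F (force): kg·m/s²
  r (lever arm): m

Multiplying the contributions: [kg·m/s²] · [m]
Adding exponents of each base unit: kg: 1, m: 2, s: -2
SI base units of torque: kg·m²/s²

Answer: kg·m²/s²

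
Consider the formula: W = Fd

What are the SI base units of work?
Units of each symbol in W = Fd:
  F (force): kg·m/s²
  d (displacement): m

Multiplying the contributions: [kg·m/s²] · [m]
Adding exponents of each base unit: kg: 1, m: 2, s: -2
SI base units of work: kg·m²/s²

Answer: kg·m²/s²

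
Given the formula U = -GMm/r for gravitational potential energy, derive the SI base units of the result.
Units of each symbol in U = -GMm/r:
  G (gravitational constant): m³/(kg·s²)
  M (mass): kg
  m (mass): kg
  r (distance): m  → in the denominator, contributes 1/m
  The minus sign does not affect the units.

Multiplying the contributions: [m³/(kg·s²)] · [kg] · [kg] · [1/m]
Adding exponents of each base unit: kg: 1, m: 2, s: -2
SI base units of gravitational potential energy: kg·m²/s²

Answer: kg·m²/s²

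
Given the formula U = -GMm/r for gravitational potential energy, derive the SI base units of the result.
Units of each symbol in U = -GMm/r:
  G (gravitational constant): m³/(kg·s²)
  M (mass): kg
  m (mass): kg
  r (distance): m  → in the denominator, contributes 1/m
  The minus sign does not affect the units.

Multiplying the contributions: [m³/(kg·s²)] · [kg] · [kg] · [1/m]
Adding exponents of each base unit: kg: 1, m: 2, s: -2
SI base units of gravitational potential energy: kg·m²/s²

Answer: kg·m²/s²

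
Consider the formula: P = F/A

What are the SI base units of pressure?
Units of each symbol in P = F/A:
  F (force): kg·m/s²
  A (area): m²  → in the denominator, contributes 1/m²

Multiplying the contributions: [kg·m/s²] · [1/m²]
Adding exponents of each base unit: kg: 1, m: -1, s: -2
SI base units of pressure: kg/(m·s²)

Answer: kg/(m·s²)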